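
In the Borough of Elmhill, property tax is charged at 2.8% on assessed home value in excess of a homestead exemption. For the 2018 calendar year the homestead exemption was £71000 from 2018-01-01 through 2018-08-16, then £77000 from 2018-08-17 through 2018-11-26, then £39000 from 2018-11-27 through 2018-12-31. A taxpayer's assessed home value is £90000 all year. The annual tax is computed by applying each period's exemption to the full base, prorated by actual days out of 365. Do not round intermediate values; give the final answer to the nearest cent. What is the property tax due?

£570.97

2018-01-01 to 2018-08-16: 228 days, exemption £71000 → (£90000 − £71000) × 2.8% × 228/365 = £332.3178
2018-08-17 to 2018-11-26: 102 days, exemption £77000 → (£90000 − £77000) × 2.8% × 102/365 = £101.7205
2018-11-27 to 2018-12-31: 35 days, exemption £39000 → (£90000 − £39000) × 2.8% × 35/365 = £136.9315
Total = £570.9699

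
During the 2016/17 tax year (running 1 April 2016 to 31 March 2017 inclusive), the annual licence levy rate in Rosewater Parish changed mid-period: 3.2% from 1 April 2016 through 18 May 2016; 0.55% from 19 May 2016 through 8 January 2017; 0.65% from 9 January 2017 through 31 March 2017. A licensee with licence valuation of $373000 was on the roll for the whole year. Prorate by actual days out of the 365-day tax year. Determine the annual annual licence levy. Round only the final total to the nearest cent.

1 April – 18 May 2016: 48 days at 3.2% → $373000 × 3.2% × 48/365 = $1569.6658
19 May 2016 – 8 January 2017: 235 days at 0.55% → $373000 × 0.55% × 235/365 = $1320.8288
9 January – 31 March 2017: 82 days at 0.65% → $373000 × 0.65% × 82/365 = $544.6822
Total = $3435.1767

$3435.18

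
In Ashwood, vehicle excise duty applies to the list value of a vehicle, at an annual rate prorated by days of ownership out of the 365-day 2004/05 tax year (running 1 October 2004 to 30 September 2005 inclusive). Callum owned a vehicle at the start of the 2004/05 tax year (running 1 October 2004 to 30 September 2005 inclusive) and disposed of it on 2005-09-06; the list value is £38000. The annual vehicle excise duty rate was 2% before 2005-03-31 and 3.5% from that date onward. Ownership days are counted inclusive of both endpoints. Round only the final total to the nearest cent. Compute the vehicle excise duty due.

2004-10-01 to 2005-03-30: 181 days at 2% → £38000 × 2% × 181/365 = £376.8767
2005-03-31 to 2005-09-06: 160 days at 3.5% → £38000 × 3.5% × 160/365 = £583.0137
Total = £959.8904

£959.89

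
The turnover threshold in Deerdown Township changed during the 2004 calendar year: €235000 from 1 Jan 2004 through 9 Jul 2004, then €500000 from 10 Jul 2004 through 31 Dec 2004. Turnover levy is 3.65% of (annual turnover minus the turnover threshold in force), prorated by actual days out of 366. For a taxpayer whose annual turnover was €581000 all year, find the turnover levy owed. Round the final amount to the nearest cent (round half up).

1 Jan – 9 Jul 2004: 191 days, exemption €235000 → (€581000 − €235000) × 3.65% × 191/366 = €6590.5437
10 Jul – 31 Dec 2004: 175 days, exemption €500000 → (€581000 − €500000) × 3.65% × 175/366 = €1413.6270
Total = €8004.1708

€8004.17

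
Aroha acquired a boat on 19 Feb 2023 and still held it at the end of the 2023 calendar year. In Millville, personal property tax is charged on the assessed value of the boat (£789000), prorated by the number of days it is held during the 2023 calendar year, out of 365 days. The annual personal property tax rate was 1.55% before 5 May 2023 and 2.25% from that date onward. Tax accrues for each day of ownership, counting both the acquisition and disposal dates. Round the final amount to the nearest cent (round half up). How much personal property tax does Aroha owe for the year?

£14234.42

19 Feb – 4 May 2023: 75 days at 1.55% → £789000 × 1.55% × 75/365 = £2512.9110
5 May – 31 Dec 2023: 241 days at 2.25% → £789000 × 2.25% × 241/365 = £11721.5137
Total = £14234.4247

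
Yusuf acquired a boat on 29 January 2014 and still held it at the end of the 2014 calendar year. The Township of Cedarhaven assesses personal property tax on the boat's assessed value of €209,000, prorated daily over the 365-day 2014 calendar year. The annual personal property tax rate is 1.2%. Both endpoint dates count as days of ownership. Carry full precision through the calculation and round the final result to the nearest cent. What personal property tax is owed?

€2,315.61

Days held (29 January – 31 December 2014): 337 out of 365
Tax = €209,000 × 1.2% × 337/365 = €2,315.6055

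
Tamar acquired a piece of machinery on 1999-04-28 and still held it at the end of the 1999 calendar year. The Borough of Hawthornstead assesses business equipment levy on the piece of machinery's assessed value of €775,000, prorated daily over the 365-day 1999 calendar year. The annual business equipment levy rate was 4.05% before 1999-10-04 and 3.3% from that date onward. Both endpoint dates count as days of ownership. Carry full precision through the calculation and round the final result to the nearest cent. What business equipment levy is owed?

1999-04-28 to 1999-10-03: 159 days at 4.05% → €775,000 × 4.05% × 159/365 = €13,672.9110
1999-10-04 to 1999-12-31: 89 days at 3.3% → €775,000 × 3.3% × 89/365 = €6,236.0959
Total = €19,909.0068

€19,909.01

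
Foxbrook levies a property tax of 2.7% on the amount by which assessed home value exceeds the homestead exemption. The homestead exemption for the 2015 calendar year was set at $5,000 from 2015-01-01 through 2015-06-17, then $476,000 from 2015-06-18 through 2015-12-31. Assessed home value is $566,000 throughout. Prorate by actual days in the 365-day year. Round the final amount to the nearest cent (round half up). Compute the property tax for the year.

$8,283.30

2015-01-01 to 2015-06-17: 168 days, exemption $5,000 → ($566,000 − $5,000) × 2.7% × 168/365 = $6,971.7699
2015-06-18 to 2015-12-31: 197 days, exemption $476,000 → ($566,000 − $476,000) × 2.7% × 197/365 = $1,311.5342
Total = $8,283.3041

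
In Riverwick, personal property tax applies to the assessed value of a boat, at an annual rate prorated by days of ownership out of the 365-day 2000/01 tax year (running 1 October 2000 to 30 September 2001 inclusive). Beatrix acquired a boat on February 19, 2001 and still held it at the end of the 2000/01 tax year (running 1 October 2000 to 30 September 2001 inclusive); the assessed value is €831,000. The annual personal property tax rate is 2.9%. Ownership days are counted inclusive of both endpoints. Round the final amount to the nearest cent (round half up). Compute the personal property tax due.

Days held (February 19 – September 30, 2001): 224 out of 365
Tax = €831,000 × 2.9% × 224/365 = €14,789.5233

€14,789.52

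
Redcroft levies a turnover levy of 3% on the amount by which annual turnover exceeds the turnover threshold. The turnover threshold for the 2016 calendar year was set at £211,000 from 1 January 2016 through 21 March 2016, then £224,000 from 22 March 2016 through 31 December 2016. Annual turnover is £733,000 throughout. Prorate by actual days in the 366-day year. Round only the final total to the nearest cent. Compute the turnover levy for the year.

1 January – 21 March 2016: 81 days, exemption £211,000 → (£733,000 − £211,000) × 3% × 81/366 = £3,465.7377
22 March – 31 December 2016: 285 days, exemption £224,000 → (£733,000 − £224,000) × 3% × 285/366 = £11,890.5738
Total = £15,356.3115

£15,356.31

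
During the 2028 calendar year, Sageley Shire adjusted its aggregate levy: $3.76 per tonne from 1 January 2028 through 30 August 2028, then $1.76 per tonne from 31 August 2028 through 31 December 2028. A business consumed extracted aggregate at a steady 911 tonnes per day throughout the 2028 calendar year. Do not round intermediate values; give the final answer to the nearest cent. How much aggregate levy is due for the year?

1 January – 30 August 2028: 243 days × 911 tonnes/day = 221,373 tonnes at $3.76/tonne → $832,362.48
31 August – 31 December 2028: 123 days × 911 tonnes/day = 112,053 tonnes at $1.76/tonne → $197,213.28

$1,029,575.76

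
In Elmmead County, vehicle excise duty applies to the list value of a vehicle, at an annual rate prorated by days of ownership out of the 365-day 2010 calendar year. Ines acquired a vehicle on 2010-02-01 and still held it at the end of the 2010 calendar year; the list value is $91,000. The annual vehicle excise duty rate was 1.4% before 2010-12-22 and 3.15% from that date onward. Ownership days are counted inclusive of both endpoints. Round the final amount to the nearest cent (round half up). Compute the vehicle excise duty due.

$1,209.43

2010-02-01 to 2010-12-21: 324 days at 1.4% → $91,000 × 1.4% × 324/365 = $1,130.8932
2010-12-22 to 2010-12-31: 10 days at 3.15% → $91,000 × 3.15% × 10/365 = $78.5342
Total = $1,209.4274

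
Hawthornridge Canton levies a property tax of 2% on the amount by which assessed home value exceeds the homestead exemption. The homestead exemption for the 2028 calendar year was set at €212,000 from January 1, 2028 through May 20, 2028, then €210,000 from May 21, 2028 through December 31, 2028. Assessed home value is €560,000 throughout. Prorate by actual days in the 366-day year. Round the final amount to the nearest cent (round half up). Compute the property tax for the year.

January 1 – May 20, 2028: 141 days, exemption €212,000 → (€560,000 − €212,000) × 2% × 141/366 = €2,681.3115
May 21 – December 31, 2028: 225 days, exemption €210,000 → (€560,000 − €210,000) × 2% × 225/366 = €4,303.2787
Total = €6,984.5902

€6,984.59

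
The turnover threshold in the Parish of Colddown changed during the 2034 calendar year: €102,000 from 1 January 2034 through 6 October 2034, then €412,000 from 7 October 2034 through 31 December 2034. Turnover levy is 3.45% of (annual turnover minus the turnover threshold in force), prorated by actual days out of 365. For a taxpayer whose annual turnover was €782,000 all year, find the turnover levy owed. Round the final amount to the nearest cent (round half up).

1 January – 6 October 2034: 279 days, exemption €102,000 → (€782,000 − €102,000) × 3.45% × 279/365 = €17,932.4384
7 October – 31 December 2034: 86 days, exemption €412,000 → (€782,000 − €412,000) × 3.45% × 86/365 = €3,007.6438
Total = €20,940.0822

€20,940.08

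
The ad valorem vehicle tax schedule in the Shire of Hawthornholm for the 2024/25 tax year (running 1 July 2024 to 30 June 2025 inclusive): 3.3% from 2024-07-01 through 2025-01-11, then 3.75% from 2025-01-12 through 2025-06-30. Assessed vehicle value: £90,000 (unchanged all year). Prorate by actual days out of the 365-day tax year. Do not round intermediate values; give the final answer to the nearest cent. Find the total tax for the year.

£3,158.63

2024-07-01 to 2025-01-11: 195 days at 3.3% → £90,000 × 3.3% × 195/365 = £1,586.7123
2025-01-12 to 2025-06-30: 170 days at 3.75% → £90,000 × 3.75% × 170/365 = £1,571.9178
Total = £3,158.6301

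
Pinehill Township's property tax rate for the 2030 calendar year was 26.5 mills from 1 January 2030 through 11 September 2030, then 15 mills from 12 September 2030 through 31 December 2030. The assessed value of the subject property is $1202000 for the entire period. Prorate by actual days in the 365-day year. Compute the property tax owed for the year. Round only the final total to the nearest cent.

1 January – 11 September 2030: 254 days at 26.5 mills → $1202000 × 2.65% × 254/365 = $22166.1973
12 September – 31 December 2030: 111 days at 15 mills → $1202000 × 1.5% × 111/365 = $5483.0959
Total = $27649.2932

$27649.29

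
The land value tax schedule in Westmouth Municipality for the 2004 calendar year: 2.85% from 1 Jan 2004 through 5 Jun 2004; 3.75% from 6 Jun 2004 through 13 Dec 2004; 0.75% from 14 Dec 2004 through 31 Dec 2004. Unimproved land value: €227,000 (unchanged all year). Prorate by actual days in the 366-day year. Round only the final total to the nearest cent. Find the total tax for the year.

1 Jan – 5 Jun 2004: 157 days at 2.85% → €227,000 × 2.85% × 157/366 = €2,775.1680
6 Jun – 13 Dec 2004: 191 days at 3.75% → €227,000 × 3.75% × 191/366 = €4,442.3156
14 Dec – 31 Dec 2004: 18 days at 0.75% → €227,000 × 0.75% × 18/366 = €83.7295
Total = €7,301.2131

€7,301.21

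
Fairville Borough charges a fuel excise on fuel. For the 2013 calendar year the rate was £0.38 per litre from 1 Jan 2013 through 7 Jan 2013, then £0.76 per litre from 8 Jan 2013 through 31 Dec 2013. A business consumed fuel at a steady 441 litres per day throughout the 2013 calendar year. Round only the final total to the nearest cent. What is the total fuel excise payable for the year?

1 Jan – 7 Jan 2013: 7 days × 441 litres/day = 3,087 litres at £0.38/litre → £1,173.06
8 Jan – 31 Dec 2013: 358 days × 441 litres/day = 157,878 litres at £0.76/litre → £119,987.28

£121,160.34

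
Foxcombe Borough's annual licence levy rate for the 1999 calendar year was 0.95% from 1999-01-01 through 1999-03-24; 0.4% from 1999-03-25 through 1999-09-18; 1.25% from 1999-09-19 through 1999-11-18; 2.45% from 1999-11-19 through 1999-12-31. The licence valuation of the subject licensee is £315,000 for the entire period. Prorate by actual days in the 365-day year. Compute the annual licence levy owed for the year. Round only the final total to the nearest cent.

1999-01-01 to 1999-03-24: 83 days at 0.95% → £315,000 × 0.95% × 83/365 = £680.4863
1999-03-25 to 1999-09-18: 178 days at 0.4% → £315,000 × 0.4% × 178/365 = £614.4658
1999-09-19 to 1999-11-18: 61 days at 1.25% → £315,000 × 1.25% × 61/365 = £658.0479
1999-11-19 to 1999-12-31: 43 days at 2.45% → £315,000 × 2.45% × 43/365 = £909.1849
Total = £2,862.1849

£2,862.18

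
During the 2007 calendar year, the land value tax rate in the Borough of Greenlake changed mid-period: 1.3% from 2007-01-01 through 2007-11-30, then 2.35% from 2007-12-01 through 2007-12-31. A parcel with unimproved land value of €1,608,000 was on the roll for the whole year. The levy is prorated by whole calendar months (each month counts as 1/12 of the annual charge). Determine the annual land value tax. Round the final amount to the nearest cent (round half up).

€22,311.00

2007-01-01 to 2007-11-30: 11 months at 1.3% → €1,608,000 × 1.3% × 11/12 = €19,162.0000
2007-12-01 to 2007-12-31: 1 month at 2.35% → €1,608,000 × 2.35% × 1/12 = €3,149.0000
Total = €22,311.0000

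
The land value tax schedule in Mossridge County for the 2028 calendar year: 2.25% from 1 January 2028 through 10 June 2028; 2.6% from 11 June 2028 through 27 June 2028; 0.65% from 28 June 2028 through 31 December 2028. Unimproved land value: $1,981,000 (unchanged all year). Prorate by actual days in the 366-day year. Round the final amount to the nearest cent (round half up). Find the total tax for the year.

1 January – 10 June 2028: 162 days at 2.25% → $1,981,000 × 2.25% × 162/366 = $19,728.8115
11 June – 27 June 2028: 17 days at 2.6% → $1,981,000 × 2.6% × 17/366 = $2,392.3552
28 June – 31 December 2028: 187 days at 0.65% → $1,981,000 × 0.65% × 187/366 = $6,578.9768
Total = $28,700.1434

$28,700.14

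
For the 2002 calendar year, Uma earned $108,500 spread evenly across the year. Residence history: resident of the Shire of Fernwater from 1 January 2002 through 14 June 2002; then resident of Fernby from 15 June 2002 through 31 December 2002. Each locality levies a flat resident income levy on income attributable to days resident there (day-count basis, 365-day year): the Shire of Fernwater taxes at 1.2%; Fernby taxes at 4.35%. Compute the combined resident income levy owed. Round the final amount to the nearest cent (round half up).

The Shire of Fernwater, 1 January – 14 June 2002: 165 days → $108,500 × 1.2% × 165/365 = $588.5753
Fernby, 15 June – 31 December 2002: 200 days → $108,500 × 4.35% × 200/365 = $2,586.1644
Total = $3,174.7397

$3,174.74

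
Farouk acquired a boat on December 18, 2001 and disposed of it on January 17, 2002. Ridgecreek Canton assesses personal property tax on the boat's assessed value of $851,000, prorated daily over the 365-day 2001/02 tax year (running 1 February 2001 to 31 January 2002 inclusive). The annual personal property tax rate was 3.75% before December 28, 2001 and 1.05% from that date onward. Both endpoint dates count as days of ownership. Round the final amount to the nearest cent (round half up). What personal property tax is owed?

$1,388.41

December 18 – December 27, 2001: 10 days at 3.75% → $851,000 × 3.75% × 10/365 = $874.3151
December 28, 2001 – January 17, 2002: 21 days at 1.05% → $851,000 × 1.05% × 21/365 = $514.0973
Total = $1,388.4123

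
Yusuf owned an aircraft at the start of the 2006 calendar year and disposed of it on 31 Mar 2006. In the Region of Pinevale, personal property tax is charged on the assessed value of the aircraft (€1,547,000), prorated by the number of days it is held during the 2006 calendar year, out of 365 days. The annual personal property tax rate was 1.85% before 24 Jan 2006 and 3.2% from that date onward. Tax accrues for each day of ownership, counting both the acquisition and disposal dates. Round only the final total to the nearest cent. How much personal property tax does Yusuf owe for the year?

1 Jan – 23 Jan 2006: 23 days at 1.85% → €1,547,000 × 1.85% × 23/365 = €1,803.4205
24 Jan – 31 Mar 2006: 67 days at 3.2% → €1,547,000 × 3.2% × 67/365 = €9,087.0356
Total = €10,890.4562

€10,890.46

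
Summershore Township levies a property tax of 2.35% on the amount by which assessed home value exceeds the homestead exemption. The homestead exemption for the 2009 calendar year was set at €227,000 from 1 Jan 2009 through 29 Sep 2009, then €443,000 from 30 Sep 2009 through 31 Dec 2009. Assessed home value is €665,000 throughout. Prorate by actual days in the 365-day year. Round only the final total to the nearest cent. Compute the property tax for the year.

€8,999.66

1 Jan – 29 Sep 2009: 272 days, exemption €227,000 → (€665,000 − €227,000) × 2.35% × 272/365 = €7,670.4000
30 Sep – 31 Dec 2009: 93 days, exemption €443,000 → (€665,000 − €443,000) × 2.35% × 93/365 = €1,329.2630
Total = €8,999.6630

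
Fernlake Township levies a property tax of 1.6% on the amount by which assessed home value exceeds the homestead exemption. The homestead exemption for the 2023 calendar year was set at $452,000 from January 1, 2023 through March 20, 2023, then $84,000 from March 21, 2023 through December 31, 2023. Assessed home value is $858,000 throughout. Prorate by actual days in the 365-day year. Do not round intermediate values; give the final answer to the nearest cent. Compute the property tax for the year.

January 1 – March 20, 2023: 79 days, exemption $452,000 → ($858,000 − $452,000) × 1.6% × 79/365 = $1,405.9836
March 21 – December 31, 2023: 286 days, exemption $84,000 → ($858,000 − $84,000) × 1.6% × 286/365 = $9,703.6274
Total = $11,109.6110

$11,109.61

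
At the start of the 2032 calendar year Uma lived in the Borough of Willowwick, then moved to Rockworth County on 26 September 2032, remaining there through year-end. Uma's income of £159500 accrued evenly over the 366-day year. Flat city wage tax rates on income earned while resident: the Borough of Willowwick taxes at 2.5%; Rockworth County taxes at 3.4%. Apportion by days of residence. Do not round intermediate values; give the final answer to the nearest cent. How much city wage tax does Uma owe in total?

The Borough of Willowwick, 1 January – 25 September 2032: 269 days → £159500 × 2.5% × 269/366 = £2930.7036
Rockworth County, 26 September – 31 December 2032: 97 days → £159500 × 3.4% × 97/366 = £1437.2432
Total = £4367.9467

£4367.95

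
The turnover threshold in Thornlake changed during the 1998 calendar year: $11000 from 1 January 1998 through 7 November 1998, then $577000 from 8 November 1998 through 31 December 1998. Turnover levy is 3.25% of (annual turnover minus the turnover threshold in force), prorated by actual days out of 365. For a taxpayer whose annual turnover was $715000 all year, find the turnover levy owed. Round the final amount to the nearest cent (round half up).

1 January – 7 November 1998: 311 days, exemption $11000 → ($715000 − $11000) × 3.25% × 311/365 = $19495.0137
8 November – 31 December 1998: 54 days, exemption $577000 → ($715000 − $577000) × 3.25% × 54/365 = $663.5342
Total = $20158.5479

$20158.55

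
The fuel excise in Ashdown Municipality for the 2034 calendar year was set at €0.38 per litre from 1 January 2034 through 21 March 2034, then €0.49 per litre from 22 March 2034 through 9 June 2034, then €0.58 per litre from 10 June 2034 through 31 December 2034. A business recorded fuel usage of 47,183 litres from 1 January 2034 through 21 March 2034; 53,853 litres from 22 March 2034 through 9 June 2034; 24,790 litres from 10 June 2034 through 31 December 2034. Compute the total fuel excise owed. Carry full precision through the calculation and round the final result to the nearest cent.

€58,695.71

1 January – 21 March 2034: 47,183 litres at €0.38/litre → €17,929.54
22 March – 9 June 2034: 53,853 litres at €0.49/litre → €26,387.97
10 June – 31 December 2034: 24,790 litres at €0.58/litre → €14,378.20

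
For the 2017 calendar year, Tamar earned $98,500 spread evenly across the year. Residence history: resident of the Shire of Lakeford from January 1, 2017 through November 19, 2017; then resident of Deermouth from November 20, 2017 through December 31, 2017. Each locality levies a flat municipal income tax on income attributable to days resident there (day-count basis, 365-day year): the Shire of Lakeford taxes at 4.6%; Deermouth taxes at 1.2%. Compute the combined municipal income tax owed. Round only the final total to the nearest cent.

The Shire of Lakeford, January 1 – November 19, 2017: 323 days → $98,500 × 4.6% × 323/365 = $4,009.6247
Deermouth, November 20 – December 31, 2017: 42 days → $98,500 × 1.2% × 42/365 = $136.0110
Total = $4,145.6356

$4,145.64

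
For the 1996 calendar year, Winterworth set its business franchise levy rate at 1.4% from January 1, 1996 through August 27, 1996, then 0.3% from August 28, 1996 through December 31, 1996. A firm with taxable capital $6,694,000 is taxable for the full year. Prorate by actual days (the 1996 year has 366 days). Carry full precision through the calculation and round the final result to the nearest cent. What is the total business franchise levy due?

$68,366.59

January 1 – August 27, 1996: 240 days at 1.4% → $6,694,000 × 1.4% × 240/366 = $61,453.1148
August 28 – December 31, 1996: 126 days at 0.3% → $6,694,000 × 0.3% × 126/366 = $6,913.4754
Total = $68,366.5902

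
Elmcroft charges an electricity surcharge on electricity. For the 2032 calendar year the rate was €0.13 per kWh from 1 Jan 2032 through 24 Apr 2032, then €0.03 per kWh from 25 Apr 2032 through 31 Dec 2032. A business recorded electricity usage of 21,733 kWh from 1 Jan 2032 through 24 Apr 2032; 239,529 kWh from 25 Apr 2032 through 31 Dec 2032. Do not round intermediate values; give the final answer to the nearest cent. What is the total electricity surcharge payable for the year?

1 Jan – 24 Apr 2032: 21,733 kWh at €0.13/kWh → €2825.29
25 Apr – 31 Dec 2032: 239,529 kWh at €0.03/kWh → €7185.87

€10011.16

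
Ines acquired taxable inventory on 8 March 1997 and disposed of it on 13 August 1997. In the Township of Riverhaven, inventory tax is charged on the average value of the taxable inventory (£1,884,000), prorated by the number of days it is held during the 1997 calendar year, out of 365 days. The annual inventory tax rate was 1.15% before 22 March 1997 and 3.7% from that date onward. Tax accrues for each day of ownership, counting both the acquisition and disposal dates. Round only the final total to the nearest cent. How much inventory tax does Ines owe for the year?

£28,523.24

8 March – 21 March 1997: 14 days at 1.15% → £1,884,000 × 1.15% × 14/365 = £831.0247
22 March – 13 August 1997: 145 days at 3.7% → £1,884,000 × 3.7% × 145/365 = £27,692.2192
Total = £28,523.2438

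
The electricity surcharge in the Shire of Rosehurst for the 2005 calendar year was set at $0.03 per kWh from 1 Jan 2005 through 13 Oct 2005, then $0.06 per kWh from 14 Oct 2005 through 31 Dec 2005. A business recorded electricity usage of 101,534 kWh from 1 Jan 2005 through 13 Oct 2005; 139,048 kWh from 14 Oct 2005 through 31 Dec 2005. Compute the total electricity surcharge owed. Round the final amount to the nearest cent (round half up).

1 Jan – 13 Oct 2005: 101,534 kWh at $0.03/kWh → $3,046.02
14 Oct – 31 Dec 2005: 139,048 kWh at $0.06/kWh → $8,342.88

$11,388.90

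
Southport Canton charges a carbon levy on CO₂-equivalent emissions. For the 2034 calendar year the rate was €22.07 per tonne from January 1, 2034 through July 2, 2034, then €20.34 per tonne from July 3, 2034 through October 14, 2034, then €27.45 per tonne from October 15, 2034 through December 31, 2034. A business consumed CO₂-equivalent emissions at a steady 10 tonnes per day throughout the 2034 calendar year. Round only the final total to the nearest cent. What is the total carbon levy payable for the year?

€82,952.70

January 1 – July 2, 2034: 183 days × 10 tonnes/day = 1,830 tonnes at €22.07/tonne → €40,388.10
July 3 – October 14, 2034: 104 days × 10 tonnes/day = 1,040 tonnes at €20.34/tonne → €21,153.60
October 15 – December 31, 2034: 78 days × 10 tonnes/day = 780 tonnes at €27.45/tonne → €21,411.00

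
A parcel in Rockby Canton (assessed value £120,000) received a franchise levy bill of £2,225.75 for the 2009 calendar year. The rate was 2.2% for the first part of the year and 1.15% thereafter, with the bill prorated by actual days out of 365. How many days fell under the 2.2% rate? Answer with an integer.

Let d = days at the first rate; then 365 − d days at the second rate.
£120,000 × [2.2%·d + 1.15%·(365−d)] / 365 = £2,225.75
Solving gives d = 245, so the new rate took effect on 3 September 2009.

245 days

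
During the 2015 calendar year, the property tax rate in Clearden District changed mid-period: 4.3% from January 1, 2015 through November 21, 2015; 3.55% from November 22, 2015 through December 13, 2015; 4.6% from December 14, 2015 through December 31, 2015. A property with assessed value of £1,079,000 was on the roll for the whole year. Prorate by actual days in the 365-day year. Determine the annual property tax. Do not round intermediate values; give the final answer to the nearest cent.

£46,068.87

January 1 – November 21, 2015: 325 days at 4.3% → £1,079,000 × 4.3% × 325/365 = £41,312.3973
November 22 – December 13, 2015: 22 days at 3.55% → £1,079,000 × 3.55% × 22/365 = £2,308.7644
December 14 – December 31, 2015: 18 days at 4.6% → £1,079,000 × 4.6% × 18/365 = £2,447.7041
Total = £46,068.8658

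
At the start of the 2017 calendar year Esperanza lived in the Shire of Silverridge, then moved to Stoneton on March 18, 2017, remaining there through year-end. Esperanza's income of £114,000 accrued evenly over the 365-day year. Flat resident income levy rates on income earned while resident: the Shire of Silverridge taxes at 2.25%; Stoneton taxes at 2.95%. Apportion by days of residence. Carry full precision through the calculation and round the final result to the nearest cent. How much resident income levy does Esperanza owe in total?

£3,196.84

The Shire of Silverridge, January 1 – March 17, 2017: 76 days → £114,000 × 2.25% × 76/365 = £534.0822
Stoneton, March 18 – December 31, 2017: 289 days → £114,000 × 2.95% × 289/365 = £2,662.7589
Total = £3,196.8411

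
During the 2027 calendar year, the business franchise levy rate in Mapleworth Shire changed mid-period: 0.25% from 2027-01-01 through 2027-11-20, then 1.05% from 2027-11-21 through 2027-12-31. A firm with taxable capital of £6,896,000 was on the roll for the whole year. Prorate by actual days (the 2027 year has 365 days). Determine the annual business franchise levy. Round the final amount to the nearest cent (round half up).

2027-01-01 to 2027-11-20: 324 days at 0.25% → £6,896,000 × 0.25% × 324/365 = £15,303.4521
2027-11-21 to 2027-12-31: 41 days at 1.05% → £6,896,000 × 1.05% × 41/365 = £8,133.5014
Total = £23,436.9534

£23,436.95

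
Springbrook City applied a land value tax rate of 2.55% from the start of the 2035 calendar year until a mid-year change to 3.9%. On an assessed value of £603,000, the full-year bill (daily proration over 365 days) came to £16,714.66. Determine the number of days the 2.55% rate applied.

305 days

Let d = days at the first rate; then 365 − d days at the second rate.
£603,000 × [2.55%·d + 3.9%·(365−d)] / 365 = £16,714.66
Solving gives d = 305, so the new rate took effect on November 2, 2035.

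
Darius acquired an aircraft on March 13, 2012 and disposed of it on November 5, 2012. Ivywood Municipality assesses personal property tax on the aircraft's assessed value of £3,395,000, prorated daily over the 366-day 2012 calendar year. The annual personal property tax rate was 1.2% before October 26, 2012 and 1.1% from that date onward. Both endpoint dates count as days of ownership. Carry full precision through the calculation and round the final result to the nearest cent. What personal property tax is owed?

£26,390.10

March 13 – October 25, 2012: 227 days at 1.2% → £3,395,000 × 1.2% × 227/366 = £25,267.7049
October 26 – November 5, 2012: 11 days at 1.1% → £3,395,000 × 1.1% × 11/366 = £1,122.3907
Total = £26,390.0956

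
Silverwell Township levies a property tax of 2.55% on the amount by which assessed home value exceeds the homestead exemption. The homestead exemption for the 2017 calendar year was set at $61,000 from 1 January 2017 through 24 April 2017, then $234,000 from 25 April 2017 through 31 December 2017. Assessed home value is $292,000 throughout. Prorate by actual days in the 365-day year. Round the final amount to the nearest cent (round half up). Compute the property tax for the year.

1 January – 24 April 2017: 114 days, exemption $61,000 → ($292,000 − $61,000) × 2.55% × 114/365 = $1,839.7726
25 April – 31 December 2017: 251 days, exemption $234,000 → ($292,000 − $234,000) × 2.55% × 251/365 = $1,017.0658
Total = $2,856.8384

$2,856.84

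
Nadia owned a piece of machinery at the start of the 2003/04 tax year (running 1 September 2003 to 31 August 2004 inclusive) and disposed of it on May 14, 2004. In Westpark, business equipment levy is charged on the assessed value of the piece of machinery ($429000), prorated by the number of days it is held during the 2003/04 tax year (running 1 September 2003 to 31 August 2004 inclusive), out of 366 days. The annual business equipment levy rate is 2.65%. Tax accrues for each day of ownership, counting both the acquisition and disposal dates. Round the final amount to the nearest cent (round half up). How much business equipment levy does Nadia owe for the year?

$7982.80

Days held (September 1, 2003 – May 14, 2004): 257 out of 366
Tax = $429000 × 2.65% × 257/366 = $7982.7992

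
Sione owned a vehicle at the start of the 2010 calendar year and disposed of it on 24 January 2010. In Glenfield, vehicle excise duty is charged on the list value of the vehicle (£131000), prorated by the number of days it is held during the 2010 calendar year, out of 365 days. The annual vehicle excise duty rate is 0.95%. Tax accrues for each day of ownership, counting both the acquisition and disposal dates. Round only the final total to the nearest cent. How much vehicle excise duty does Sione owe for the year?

Days held (1 January – 24 January 2010): 24 out of 365
Tax = £131000 × 0.95% × 24/365 = £81.8301

£81.83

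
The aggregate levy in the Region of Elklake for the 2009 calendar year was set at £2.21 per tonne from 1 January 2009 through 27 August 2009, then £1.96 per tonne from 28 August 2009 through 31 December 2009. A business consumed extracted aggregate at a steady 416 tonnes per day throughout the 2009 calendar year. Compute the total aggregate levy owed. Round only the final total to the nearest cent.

1 January – 27 August 2009: 239 days × 416 tonnes/day = 99,424 tonnes at £2.21/tonne → £219,727.04
28 August – 31 December 2009: 126 days × 416 tonnes/day = 52,416 tonnes at £1.96/tonne → £102,735.36

£322,462.40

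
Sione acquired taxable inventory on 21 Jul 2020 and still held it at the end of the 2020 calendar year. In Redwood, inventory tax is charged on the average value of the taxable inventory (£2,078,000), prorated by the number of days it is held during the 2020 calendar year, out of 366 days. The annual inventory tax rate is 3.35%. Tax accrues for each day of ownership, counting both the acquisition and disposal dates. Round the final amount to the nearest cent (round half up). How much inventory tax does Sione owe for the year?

£31,192.71

Days held (21 Jul – 31 Dec 2020): 164 out of 366
Tax = £2,078,000 × 3.35% × 164/366 = £31,192.7104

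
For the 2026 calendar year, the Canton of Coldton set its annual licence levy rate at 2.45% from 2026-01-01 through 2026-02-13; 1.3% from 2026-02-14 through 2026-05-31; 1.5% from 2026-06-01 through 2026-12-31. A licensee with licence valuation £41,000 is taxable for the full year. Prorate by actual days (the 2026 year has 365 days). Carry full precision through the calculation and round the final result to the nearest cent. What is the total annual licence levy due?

£637.92

2026-01-01 to 2026-02-13: 44 days at 2.45% → £41,000 × 2.45% × 44/365 = £121.0904
2026-02-14 to 2026-05-31: 107 days at 1.3% → £41,000 × 1.3% × 107/365 = £156.2493
2026-06-01 to 2026-12-31: 214 days at 1.5% → £41,000 × 1.5% × 214/365 = £360.5753
Total = £637.9151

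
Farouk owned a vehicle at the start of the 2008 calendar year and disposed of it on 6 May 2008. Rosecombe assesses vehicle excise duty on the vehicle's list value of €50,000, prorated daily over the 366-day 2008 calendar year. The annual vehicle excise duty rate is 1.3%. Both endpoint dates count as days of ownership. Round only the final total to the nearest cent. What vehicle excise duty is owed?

€225.55

Days held (1 January – 6 May 2008): 127 out of 366
Tax = €50,000 × 1.3% × 127/366 = €225.5464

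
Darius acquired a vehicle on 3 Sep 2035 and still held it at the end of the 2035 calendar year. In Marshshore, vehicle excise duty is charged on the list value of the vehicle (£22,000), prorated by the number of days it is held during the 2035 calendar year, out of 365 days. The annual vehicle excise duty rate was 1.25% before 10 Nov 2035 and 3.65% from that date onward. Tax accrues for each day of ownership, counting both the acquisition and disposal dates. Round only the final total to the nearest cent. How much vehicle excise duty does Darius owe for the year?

£165.63

3 Sep – 9 Nov 2035: 68 days at 1.25% → £22,000 × 1.25% × 68/365 = £51.2329
10 Nov – 31 Dec 2035: 52 days at 3.65% → £22,000 × 3.65% × 52/365 = £114.4000
Total = £165.6329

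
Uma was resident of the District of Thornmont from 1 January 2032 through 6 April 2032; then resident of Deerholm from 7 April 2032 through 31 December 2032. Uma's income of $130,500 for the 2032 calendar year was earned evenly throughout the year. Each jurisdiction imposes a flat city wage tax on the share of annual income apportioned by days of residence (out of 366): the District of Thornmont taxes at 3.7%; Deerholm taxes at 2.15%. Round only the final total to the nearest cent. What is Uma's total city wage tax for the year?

The District of Thornmont, 1 January – 6 April 2032: 97 days → $130,500 × 3.7% × 97/366 = $1,279.6844
Deerholm, 7 April – 31 December 2032: 269 days → $130,500 × 2.15% × 269/366 = $2,062.1496
Total = $3,341.8340

$3,341.83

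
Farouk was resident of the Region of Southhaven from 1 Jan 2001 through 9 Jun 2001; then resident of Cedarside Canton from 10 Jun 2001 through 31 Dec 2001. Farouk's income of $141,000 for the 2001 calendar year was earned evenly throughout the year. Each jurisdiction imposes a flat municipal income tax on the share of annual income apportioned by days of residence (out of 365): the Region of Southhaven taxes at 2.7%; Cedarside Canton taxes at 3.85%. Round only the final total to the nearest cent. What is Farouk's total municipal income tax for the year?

The Region of Southhaven, 1 Jan – 9 Jun 2001: 160 days → $141,000 × 2.7% × 160/365 = $1,668.8219
Cedarside Canton, 10 Jun – 31 Dec 2001: 205 days → $141,000 × 3.85% × 205/365 = $3,048.8836
Total = $4,717.7055

$4,717.71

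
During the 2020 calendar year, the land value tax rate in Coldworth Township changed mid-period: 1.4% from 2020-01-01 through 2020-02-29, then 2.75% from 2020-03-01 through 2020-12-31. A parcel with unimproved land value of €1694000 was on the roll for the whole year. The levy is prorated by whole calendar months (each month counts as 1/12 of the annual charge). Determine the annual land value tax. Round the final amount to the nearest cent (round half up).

2020-01-01 to 2020-02-29: 2 months at 1.4% → €1694000 × 1.4% × 2/12 = €3952.6667
2020-03-01 to 2020-12-31: 10 months at 2.75% → €1694000 × 2.75% × 10/12 = €38820.8333
Total = €42773.5000

€42773.50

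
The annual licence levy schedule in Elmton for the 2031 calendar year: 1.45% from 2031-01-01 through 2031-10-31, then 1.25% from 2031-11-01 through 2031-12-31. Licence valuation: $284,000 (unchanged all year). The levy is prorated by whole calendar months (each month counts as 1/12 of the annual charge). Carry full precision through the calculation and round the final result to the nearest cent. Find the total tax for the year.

2031-01-01 to 2031-10-31: 10 months at 1.45% → $284,000 × 1.45% × 10/12 = $3,431.6667
2031-11-01 to 2031-12-31: 2 months at 1.25% → $284,000 × 1.25% × 2/12 = $591.6667
Total = $4,023.3333

$4,023.33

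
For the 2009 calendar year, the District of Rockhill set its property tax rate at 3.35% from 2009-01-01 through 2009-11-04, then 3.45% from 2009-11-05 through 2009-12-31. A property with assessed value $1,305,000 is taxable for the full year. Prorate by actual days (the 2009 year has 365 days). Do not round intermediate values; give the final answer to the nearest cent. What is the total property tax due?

2009-01-01 to 2009-11-04: 308 days at 3.35% → $1,305,000 × 3.35% × 308/365 = $36,890.3836
2009-11-05 to 2009-12-31: 57 days at 3.45% → $1,305,000 × 3.45% × 57/365 = $7,030.9110
Total = $43,921.2945

$43,921.29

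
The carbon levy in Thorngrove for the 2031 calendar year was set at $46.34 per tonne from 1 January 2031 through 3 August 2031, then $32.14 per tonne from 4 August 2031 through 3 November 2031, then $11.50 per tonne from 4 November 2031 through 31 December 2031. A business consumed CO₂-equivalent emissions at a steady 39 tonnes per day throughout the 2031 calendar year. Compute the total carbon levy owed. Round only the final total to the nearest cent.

1 January – 3 August 2031: 215 days × 39 tonnes/day = 8,385 tonnes at $46.34/tonne → $388,560.90
4 August – 3 November 2031: 92 days × 39 tonnes/day = 3,588 tonnes at $32.14/tonne → $115,318.32
4 November – 31 December 2031: 58 days × 39 tonnes/day = 2,262 tonnes at $11.50/tonne → $26,013.00

$529,892.22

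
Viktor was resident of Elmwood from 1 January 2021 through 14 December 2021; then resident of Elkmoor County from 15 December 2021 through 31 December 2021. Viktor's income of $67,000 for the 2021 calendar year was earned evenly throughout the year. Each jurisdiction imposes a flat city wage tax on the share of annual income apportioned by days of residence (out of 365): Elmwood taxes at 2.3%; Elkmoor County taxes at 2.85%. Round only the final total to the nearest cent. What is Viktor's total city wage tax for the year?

$1,558.16

Elmwood, 1 January – 14 December 2021: 348 days → $67,000 × 2.3% × 348/365 = $1,469.2274
Elkmoor County, 15 December – 31 December 2021: 17 days → $67,000 × 2.85% × 17/365 = $88.9356
Total = $1,558.1630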